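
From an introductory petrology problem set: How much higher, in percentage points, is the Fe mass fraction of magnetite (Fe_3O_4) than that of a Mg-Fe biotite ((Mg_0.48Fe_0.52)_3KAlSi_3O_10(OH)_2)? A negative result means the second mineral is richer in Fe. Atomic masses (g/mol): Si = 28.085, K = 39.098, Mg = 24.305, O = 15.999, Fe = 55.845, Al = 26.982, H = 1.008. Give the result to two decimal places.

53.68 percentage points

Fe in Fe_3O_4: molar mass 231.531 g/mol; 3×55.845 = 167.535 g → 72.36 wt%.
Fe in (Mg_0.48Fe_0.52)_3KAlSi_3O_10(OH)_2: molar mass 466.456 g/mol; 1.56×55.845 = 87.118 g → 18.68 wt%.
Difference = 72.36 − 18.68 = 53.68 percentage points.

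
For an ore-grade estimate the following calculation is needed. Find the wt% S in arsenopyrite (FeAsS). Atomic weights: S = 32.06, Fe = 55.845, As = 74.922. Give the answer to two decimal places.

19.69 weight percent

Formula mass = 1·55.845 + 1·74.922 + 1·32.06 = 162.827 g/mol, of which 32.060 g is S.
So S makes up 32.060/162.827 = 0.1969 of the mass, i.e. 19.69%.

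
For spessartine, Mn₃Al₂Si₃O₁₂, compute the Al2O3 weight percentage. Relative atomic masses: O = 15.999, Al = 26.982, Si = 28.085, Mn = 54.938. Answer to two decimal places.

20.60 wt%

Formula mass = 495.021 g/mol.
2 Al → 1.0000 mol Al2O3 per formula unit; M(Al2O3) = 101.961, so Al2O3 mass = 101.961 g.
101.961/495.021 × 100 = 20.60 wt%.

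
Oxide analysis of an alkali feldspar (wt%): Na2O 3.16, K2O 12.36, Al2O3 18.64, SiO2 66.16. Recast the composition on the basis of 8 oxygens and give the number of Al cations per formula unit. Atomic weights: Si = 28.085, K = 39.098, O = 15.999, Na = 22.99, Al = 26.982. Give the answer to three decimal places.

3.16 wt% Na2O ÷ 61.979 g/mol = 0.05099 mol, giving 0.10198 Na and 0.05099 O.
12.36 wt% K2O ÷ 94.195 g/mol = 0.13122 mol, giving 0.26244 K and 0.13122 O.
18.64 wt% Al2O3 ÷ 101.961 g/mol = 0.18281 mol, giving 0.36562 Al and 0.54843 O.
66.16 wt% SiO2 ÷ 60.083 g/mol = 1.10114 mol, giving 1.10114 Si and 2.20228 O.
Oxygen sums to 2.93292; scaling by 8/2.93292 = 2.72766 puts the formula on 8 O.
Al: 0.36562 × 2.72766 = 0.997 atoms per formula unit.

0.997 Al apfu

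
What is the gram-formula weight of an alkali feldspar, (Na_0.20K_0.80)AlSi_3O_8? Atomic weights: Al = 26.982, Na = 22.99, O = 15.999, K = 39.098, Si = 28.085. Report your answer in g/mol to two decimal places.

Na: 0.20 × 22.99 = 4.5980
K: 0.80 × 39.098 = 31.2784
Al: 1 × 26.982 = 26.9820
Si: 3 × 28.085 = 84.2550
O: 8 × 15.999 = 127.9920
Summing the contributions gives the formula mass.

275.11 g/mol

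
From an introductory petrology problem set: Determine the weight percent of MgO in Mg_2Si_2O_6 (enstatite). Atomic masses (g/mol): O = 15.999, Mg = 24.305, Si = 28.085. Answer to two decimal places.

Formula mass = 200.774 g/mol.
2 Mg → 2.0000 mol MgO per formula unit; M(MgO) = 40.304, so MgO mass = 80.608 g.
80.608/200.774 × 100 = 40.15 wt%.

40.15 wt%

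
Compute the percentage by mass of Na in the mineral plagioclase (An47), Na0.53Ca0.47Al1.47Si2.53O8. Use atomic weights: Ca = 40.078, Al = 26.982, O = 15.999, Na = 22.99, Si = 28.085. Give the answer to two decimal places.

Formula mass = 0.53*22.99 + 0.47*40.078 + 1.47*26.982 + 2.53*28.085 + 8*15.999 = 269.732 g/mol, of which 12.185 g is Na.
So Na makes up 12.185/269.732 = 0.0452 of the mass, i.e. 4.52%.

4.52 mass %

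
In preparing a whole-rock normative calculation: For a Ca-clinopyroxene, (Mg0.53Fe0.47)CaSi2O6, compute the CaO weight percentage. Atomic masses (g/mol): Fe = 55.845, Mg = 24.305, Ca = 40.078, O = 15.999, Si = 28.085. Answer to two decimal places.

Formula mass = 231.371 g/mol.
1 Ca → 1.0000 mol CaO per formula unit; M(CaO) = 56.077, so CaO mass = 56.077 g.
56.077/231.371 × 100 = 24.24 wt%.

24.24 wt%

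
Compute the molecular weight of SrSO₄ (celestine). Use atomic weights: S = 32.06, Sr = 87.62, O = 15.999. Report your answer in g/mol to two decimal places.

The formula mass is the sum 1(87.62) + 1(32.06) + 4(15.999).

183.68 g/mol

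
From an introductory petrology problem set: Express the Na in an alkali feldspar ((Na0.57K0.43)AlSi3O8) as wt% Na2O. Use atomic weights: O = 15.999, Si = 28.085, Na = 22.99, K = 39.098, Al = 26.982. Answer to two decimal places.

6.56 wt%

Molar mass of (Na0.57K0.43)AlSi3O8 = 0.57×22.99 + 0.43×39.098 + 1×26.982 + 3×28.085 + 8×15.999 = 269.145 g/mol.
Each formula unit contains 0.57 Na, equivalent to 0.57/2 = 0.2850 mol Na2O.
M(Na2O) = 2×22.99 + 1×15.999 = 61.979 g/mol.
Mass of Na2O per formula unit = 0.2850 × 61.979 = 17.664 g.
Na2O wt% = 17.664 / 269.145 × 100 = 6.56%.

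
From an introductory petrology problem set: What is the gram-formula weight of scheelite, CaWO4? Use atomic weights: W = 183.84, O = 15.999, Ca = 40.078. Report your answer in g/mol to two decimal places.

287.91 g/mol

The formula mass is the sum 1*40.078 + 1*183.84 + 4*15.999.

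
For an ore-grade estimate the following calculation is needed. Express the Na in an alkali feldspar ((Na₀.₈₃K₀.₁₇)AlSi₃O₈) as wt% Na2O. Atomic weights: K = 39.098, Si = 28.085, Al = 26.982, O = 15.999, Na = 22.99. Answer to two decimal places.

9.71 wt%

Molar mass of (Na₀.₈₃K₀.₁₇)AlSi₃O₈ = 0.83*22.99 + 0.17*39.098 + 1*26.982 + 3*28.085 + 8*15.999 = 264.957 g/mol.
Each formula unit contains 0.83 Na, equivalent to 0.83/2 = 0.4150 mol Na2O.
M(Na2O) = 2×22.99 + 1×15.999 = 61.979 g/mol.
Mass of Na2O per formula unit = 0.4150 × 61.979 = 25.721 g.
Na2O wt% = 25.721 / 264.957 × 100 = 9.71%.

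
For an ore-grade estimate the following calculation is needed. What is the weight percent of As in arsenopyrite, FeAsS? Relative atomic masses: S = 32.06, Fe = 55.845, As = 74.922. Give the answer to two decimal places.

46.01 weight percent

Molar mass of FeAsS: 1·55.845 + 1·74.922 + 1·32.06 = 162.827 g/mol.
Mass of As per formula unit: 1 × 74.922 = 74.922 g.
Weight fraction As = 74.922 / 162.827 = 0.4601.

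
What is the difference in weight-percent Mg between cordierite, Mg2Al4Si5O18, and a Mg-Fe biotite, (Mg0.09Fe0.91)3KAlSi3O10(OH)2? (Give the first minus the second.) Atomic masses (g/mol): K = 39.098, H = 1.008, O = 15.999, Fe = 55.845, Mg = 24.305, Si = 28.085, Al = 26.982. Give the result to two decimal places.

First mineral: 48.610 g Mg in 584.945 g formula = 8.31 wt% Mg.
Second mineral: 6.562 g Mg in 503.358 g formula = 1.30 wt% Mg.
8.31% − 1.30% gives a difference of 7.01 percentage points.

7.01 percentage points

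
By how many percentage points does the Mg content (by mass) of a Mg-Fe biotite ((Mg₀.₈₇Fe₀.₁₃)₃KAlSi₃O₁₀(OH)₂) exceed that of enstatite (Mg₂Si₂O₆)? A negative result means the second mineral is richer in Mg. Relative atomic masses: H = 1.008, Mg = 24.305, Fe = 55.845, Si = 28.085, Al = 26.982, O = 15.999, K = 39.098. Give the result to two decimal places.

Mg in (Mg₀.₈₇Fe₀.₁₃)₃KAlSi₃O₁₀(OH)₂: molar mass 429.555 g/mol; 2.61×24.305 = 63.436 g → 14.77 wt%.
Mg in Mg₂Si₂O₆: molar mass 200.774 g/mol; 2×24.305 = 48.610 g → 24.21 wt%.
Difference = 14.77 − 24.21 = -9.44 percentage points.

-9.44 percentage points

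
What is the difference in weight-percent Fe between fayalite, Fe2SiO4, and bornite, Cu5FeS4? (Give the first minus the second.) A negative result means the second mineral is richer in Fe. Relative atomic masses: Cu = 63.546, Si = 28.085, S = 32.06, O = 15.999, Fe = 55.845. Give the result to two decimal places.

Fe in Fe2SiO4: molar mass 203.771 g/mol; 2×55.845 = 111.690 g → 54.81 wt%.
Fe in Cu5FeS4: molar mass 501.815 g/mol; 1×55.845 = 55.845 g → 11.13 wt%.
Difference = 54.81 − 11.13 = 43.68 percentage points.

43.68 percentage points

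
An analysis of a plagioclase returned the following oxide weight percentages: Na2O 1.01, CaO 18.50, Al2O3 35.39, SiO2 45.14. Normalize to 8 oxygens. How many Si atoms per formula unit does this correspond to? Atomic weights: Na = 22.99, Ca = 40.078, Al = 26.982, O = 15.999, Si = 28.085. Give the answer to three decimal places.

2.080 Si apfu

1.01 wt% Na2O ÷ 61.979 g/mol = 0.01630 mol, giving 0.03260 Na and 0.01630 O.
18.50 wt% CaO ÷ 56.077 g/mol = 0.32990 mol, giving 0.32990 Ca and 0.32990 O.
35.39 wt% Al2O3 ÷ 101.961 g/mol = 0.34709 mol, giving 0.69418 Al and 1.04127 O.
45.14 wt% SiO2 ÷ 60.083 g/mol = 0.75129 mol, giving 0.75129 Si and 1.50258 O.
Oxygen sums to 2.89005; scaling by 8/2.89005 = 2.76812 puts the formula on 8 O.
Si: 0.75129 × 2.76812 = 2.080 atoms per formula unit.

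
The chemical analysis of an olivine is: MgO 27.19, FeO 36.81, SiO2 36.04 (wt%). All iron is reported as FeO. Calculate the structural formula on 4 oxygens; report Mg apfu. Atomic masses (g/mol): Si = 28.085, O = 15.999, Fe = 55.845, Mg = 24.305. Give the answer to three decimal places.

1.131 Mg apfu

27.19 wt% MgO ÷ 40.304 g/mol = 0.67462 mol, giving 0.67462 Mg and 0.67462 O.
36.81 wt% FeO ÷ 71.844 g/mol = 0.51236 mol, giving 0.51236 Fe and 0.51236 O.
36.04 wt% SiO2 ÷ 60.083 g/mol = 0.59984 mol, giving 0.59984 Si and 1.19968 O.
Oxygen sums to 2.38666; scaling by 4/2.38666 = 1.67598 puts the formula on 4 O.
Mg: 0.67462 × 1.67598 = 1.131 atoms per formula unit.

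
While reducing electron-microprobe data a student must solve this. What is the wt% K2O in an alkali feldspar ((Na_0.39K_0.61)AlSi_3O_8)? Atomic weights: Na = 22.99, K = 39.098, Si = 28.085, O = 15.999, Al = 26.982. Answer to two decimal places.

Formula mass = 272.045 g/mol.
0.61 K → 0.3050 mol K2O per formula unit; M(K2O) = 94.195, so K2O mass = 28.729 g.
28.729/272.045 × 100 = 10.56 wt%.

10.56 wt%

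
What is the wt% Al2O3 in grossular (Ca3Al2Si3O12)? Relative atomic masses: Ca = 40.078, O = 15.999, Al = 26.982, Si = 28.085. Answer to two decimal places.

Formula mass = 450.441 g/mol.
2 Al → 1.0000 mol Al2O3 per formula unit; M(Al2O3) = 101.961, so Al2O3 mass = 101.961 g.
101.961/450.441 × 100 = 22.64 wt%.

22.64 wt%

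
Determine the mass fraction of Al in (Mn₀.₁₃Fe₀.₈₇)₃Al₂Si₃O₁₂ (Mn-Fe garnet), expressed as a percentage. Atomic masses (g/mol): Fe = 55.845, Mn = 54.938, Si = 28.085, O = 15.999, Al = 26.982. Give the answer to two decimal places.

Molar mass of (Mn₀.₁₃Fe₀.₈₇)₃Al₂Si₃O₁₂: 0.39×54.938 + 2.61×55.845 + 2×26.982 + 3×28.085 + 12×15.999 = 497.388 g/mol.
Mass of Al per formula unit: 2 × 26.982 = 53.964 g.
Weight fraction Al = 53.964 / 497.388 = 0.1085.

10.85 mass %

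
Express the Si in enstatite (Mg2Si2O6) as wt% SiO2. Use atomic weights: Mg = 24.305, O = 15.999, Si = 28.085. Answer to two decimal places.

Formula mass = 200.774 g/mol.
2 Si → 2.0000 mol SiO2 per formula unit; M(SiO2) = 60.083, so SiO2 mass = 120.166 g.
120.166/200.774 × 100 = 59.85 wt%.

59.85 wt%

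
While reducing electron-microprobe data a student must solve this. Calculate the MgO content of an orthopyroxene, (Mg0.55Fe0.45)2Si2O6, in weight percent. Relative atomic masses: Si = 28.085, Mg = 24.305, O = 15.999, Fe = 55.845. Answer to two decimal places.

M((Mg0.55Fe0.45)2Si2O6) = 229.160 g/mol; M(MgO) = 40.304 g/mol.
Moles MgO per formula unit = 1.10 Mg ÷ 1 = 1.1000.
MgO fraction = (1.1000 × 40.304) / 229.160 = 44.334/229.160 = 0.1935.

19.35 wt%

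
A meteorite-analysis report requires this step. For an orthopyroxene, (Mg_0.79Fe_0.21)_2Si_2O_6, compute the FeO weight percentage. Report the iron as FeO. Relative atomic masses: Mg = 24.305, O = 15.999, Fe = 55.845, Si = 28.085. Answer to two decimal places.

14.10 wt%

M((Mg_0.79Fe_0.21)_2Si_2O_6) = 214.021 g/mol; M(FeO) = 71.844 g/mol.
Moles FeO per formula unit = 0.42 Fe ÷ 1 = 0.4200.
FeO fraction = (0.4200 × 71.844) / 214.021 = 30.174/214.021 = 0.1410.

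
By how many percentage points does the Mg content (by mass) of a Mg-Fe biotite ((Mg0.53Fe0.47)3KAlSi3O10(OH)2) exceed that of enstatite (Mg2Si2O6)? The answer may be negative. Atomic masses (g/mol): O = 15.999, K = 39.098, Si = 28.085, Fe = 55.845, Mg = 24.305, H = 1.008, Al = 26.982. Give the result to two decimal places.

-15.84 percentage points

M((Mg0.53Fe0.47)3KAlSi3O10(OH)2) = 461.725 g/mol, so wt% Mg = 38.645/461.725 × 100 = 8.37%.
M(Mg2Si2O6) = 200.774 g/mol, so wt% Mg = 48.610/200.774 × 100 = 24.21%.
8.37 − 24.21 = -15.84 pp.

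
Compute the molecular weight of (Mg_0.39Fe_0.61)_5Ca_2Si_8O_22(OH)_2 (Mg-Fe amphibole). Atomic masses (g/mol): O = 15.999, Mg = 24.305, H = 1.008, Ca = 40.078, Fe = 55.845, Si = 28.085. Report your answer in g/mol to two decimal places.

908.55 g/mol

The formula mass is the sum 1.95·24.305 + 3.05·55.845 + 2·40.078 + 8·28.085 + 24·15.999 + 2·1.008.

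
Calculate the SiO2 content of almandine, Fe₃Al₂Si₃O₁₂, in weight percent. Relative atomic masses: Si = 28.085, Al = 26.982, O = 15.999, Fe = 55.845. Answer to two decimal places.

M(Fe₃Al₂Si₃O₁₂) = 497.742 g/mol; M(SiO2) = 60.083 g/mol.
Moles SiO2 per formula unit = 3 Si ÷ 1 = 3.0000.
SiO2 fraction = (3.0000 × 60.083) / 497.742 = 180.249/497.742 = 0.3621.

36.21 wt%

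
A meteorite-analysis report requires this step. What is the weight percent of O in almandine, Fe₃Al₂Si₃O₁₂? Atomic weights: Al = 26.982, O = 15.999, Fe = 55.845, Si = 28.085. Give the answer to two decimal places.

M(Fe₃Al₂Si₃O₁₂) = 497.742 g/mol.
O contributes 12 × 15.999 = 191.988 g per mole.
191.988/497.742 = 0.3857 → 38.57%.

38.57 weight percent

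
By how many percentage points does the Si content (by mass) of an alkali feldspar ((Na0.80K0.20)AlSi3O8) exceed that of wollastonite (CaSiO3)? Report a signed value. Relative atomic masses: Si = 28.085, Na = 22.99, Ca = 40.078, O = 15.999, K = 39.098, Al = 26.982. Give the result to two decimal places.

M((Na0.80K0.20)AlSi3O8) = 265.441 g/mol, so wt% Si = 84.255/265.441 × 100 = 31.74%.
M(CaSiO3) = 116.160 g/mol, so wt% Si = 28.085/116.160 × 100 = 24.18%.
31.74 − 24.18 = 7.56 pp.

7.56 percentage points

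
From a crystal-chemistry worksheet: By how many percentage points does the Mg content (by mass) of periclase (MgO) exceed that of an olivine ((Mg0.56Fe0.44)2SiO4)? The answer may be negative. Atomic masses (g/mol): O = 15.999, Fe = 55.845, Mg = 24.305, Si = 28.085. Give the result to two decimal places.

First mineral: 24.305 g Mg in 40.304 g formula = 60.30 wt% Mg.
Second mineral: 27.222 g Mg in 168.446 g formula = 16.16 wt% Mg.
60.30% − 16.16% gives a difference of 44.14 percentage points.

44.14 percentage points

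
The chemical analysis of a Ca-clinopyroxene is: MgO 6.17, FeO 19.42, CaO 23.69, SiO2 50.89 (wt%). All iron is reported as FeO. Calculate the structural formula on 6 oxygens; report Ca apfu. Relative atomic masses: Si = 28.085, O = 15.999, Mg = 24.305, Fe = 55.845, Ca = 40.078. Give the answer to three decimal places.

MgO (M=40.304): mol = 0.15309; Mg = 0.15309, O = 0.15309.
FeO (M=71.844): mol = 0.27031; Fe = 0.27031, O = 0.27031.
CaO (M=56.077): mol = 0.42245; Ca = 0.42245, O = 0.42245.
SiO2 (M=60.083): mol = 0.84699; Si = 0.84699, O = 1.69398.
ΣO = 2.53983; factor = 6/ΣO = 2.36236.
Ca apfu = 0.42245 × 2.36236 = 0.998.

0.998 Ca apfu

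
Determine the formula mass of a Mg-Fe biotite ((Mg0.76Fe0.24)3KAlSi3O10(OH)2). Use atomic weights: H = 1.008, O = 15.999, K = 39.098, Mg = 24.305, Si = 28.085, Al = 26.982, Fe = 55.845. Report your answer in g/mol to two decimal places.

439.96 g/mol

Mg: 2.28 × 24.305 = 55.4154
Fe: 0.72 × 55.845 = 40.2084
K: 1 × 39.098 = 39.0980
Al: 1 × 26.982 = 26.9820
Si: 3 × 28.085 = 84.2550
O: 12 × 15.999 = 191.9880
H: 2 × 1.008 = 2.0160
Summing the contributions gives the formula mass.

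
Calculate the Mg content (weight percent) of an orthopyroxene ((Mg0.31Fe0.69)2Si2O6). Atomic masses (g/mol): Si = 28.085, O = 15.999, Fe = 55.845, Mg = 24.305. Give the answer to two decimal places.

Molar mass of (Mg0.31Fe0.69)2Si2O6: 0.62·24.305 + 1.38·55.845 + 2·28.085 + 6·15.999 = 244.299 g/mol.
Mass of Mg per formula unit: 0.62 × 24.305 = 15.069 g.
Weight fraction Mg = 15.069 / 244.299 = 0.0617.

6.17 weight percent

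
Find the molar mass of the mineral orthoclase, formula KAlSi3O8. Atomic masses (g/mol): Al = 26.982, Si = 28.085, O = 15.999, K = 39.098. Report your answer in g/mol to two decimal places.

The formula mass is the sum 1(39.098) + 1(26.982) + 3(28.085) + 8(15.999).

278.33 g/mol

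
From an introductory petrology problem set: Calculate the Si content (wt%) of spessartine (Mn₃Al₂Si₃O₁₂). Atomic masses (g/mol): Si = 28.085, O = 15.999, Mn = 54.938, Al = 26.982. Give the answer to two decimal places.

Molar mass of Mn₃Al₂Si₃O₁₂: 3·54.938 + 2·26.982 + 3·28.085 + 12·15.999 = 495.021 g/mol.
Mass of Si per formula unit: 3 × 28.085 = 84.255 g.
Weight fraction Si = 84.255 / 495.021 = 0.1702.

17.02 wt%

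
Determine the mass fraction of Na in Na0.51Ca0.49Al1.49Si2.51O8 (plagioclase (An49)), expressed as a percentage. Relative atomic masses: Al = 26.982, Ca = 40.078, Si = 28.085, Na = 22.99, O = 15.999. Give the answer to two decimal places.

M(Na0.51Ca0.49Al1.49Si2.51O8) = 270.052 g/mol.
Na contributes 0.51 × 22.99 = 11.725 g per mole.
11.725/270.052 = 0.0434 → 4.34%.

4.34 wt%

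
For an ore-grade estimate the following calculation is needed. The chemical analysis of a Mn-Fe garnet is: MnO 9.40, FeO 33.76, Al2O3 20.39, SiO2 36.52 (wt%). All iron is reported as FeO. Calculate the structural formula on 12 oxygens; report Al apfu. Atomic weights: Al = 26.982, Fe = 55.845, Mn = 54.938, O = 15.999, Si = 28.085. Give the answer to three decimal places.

1.985 Al apfu

9.40 wt% MnO ÷ 70.937 g/mol = 0.13251 mol, giving 0.13251 Mn and 0.13251 O.
33.76 wt% FeO ÷ 71.844 g/mol = 0.46991 mol, giving 0.46991 Fe and 0.46991 O.
20.39 wt% Al2O3 ÷ 101.961 g/mol = 0.19998 mol, giving 0.39996 Al and 0.59994 O.
36.52 wt% SiO2 ÷ 60.083 g/mol = 0.60783 mol, giving 0.60783 Si and 1.21566 O.
Oxygen sums to 2.41802; scaling by 12/2.41802 = 4.96274 puts the formula on 12 O.
Al: 0.39996 × 4.96274 = 1.985 atoms per formula unit.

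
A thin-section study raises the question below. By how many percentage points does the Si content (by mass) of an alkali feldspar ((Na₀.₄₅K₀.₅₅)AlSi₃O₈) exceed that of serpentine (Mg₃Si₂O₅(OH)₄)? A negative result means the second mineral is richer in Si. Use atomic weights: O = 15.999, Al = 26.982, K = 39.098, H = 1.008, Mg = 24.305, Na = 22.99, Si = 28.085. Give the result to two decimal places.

Si in (Na₀.₄₅K₀.₅₅)AlSi₃O₈: molar mass 271.078 g/mol; 3×28.085 = 84.255 g → 31.08 wt%.
Si in Mg₃Si₂O₅(OH)₄: molar mass 277.108 g/mol; 2×28.085 = 56.170 g → 20.27 wt%.
Difference = 31.08 − 20.27 = 10.81 percentage points.

10.81 percentage points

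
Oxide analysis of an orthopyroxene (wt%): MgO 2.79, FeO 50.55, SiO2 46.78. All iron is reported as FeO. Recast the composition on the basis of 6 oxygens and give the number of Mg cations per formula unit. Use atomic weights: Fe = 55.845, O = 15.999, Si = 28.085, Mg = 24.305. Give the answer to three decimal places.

0.178 Mg apfu

2.79 wt% MgO ÷ 40.304 g/mol = 0.06922 mol, giving 0.06922 Mg and 0.06922 O.
50.55 wt% FeO ÷ 71.844 g/mol = 0.70361 mol, giving 0.70361 Fe and 0.70361 O.
46.78 wt% SiO2 ÷ 60.083 g/mol = 0.77859 mol, giving 0.77859 Si and 1.55718 O.
Oxygen sums to 2.33001; scaling by 6/2.33001 = 2.57510 puts the formula on 6 O.
Mg: 0.06922 × 2.57510 = 0.178 atoms per formula unit.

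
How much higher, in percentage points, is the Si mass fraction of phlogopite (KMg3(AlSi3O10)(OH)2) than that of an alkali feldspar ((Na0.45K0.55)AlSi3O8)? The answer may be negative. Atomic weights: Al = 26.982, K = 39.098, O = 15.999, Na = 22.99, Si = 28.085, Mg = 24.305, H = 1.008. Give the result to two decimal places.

-10.89 percentage points

First mineral: 84.255 g Si in 417.254 g formula = 20.19 wt% Si.
Second mineral: 84.255 g Si in 271.078 g formula = 31.08 wt% Si.
20.19% − 31.08% gives a difference of -10.89 percentage points.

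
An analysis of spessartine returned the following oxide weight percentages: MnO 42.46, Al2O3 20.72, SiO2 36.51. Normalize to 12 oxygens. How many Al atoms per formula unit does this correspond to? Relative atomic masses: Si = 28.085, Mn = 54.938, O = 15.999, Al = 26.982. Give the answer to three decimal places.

MnO: 42.46/70.937 = 0.59856 mol → 0.59856 mol Mn, 0.59856 mol O.
Al2O3: 20.72/101.961 = 0.20321 mol → 0.40642 mol Al, 0.60963 mol O.
SiO2: 36.51/60.083 = 0.60766 mol → 0.60766 mol Si, 1.21532 mol O.
Total oxygen = 2.42351 mol. Normalization factor = 12/2.42351 = 4.95150.
Al per 12 O = 0.40642 × 4.95150 = 2.012.

2.012 Al apfu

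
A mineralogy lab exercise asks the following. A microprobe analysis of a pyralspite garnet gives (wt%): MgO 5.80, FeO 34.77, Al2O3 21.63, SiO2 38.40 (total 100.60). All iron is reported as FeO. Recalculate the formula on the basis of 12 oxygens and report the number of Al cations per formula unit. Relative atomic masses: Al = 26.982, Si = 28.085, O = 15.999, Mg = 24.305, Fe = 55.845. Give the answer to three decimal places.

5.80 wt% MgO ÷ 40.304 g/mol = 0.14391 mol, giving 0.14391 Mg and 0.14391 O.
34.77 wt% FeO ÷ 71.844 g/mol = 0.48397 mol, giving 0.48397 Fe and 0.48397 O.
21.63 wt% Al2O3 ÷ 101.961 g/mol = 0.21214 mol, giving 0.42428 Al and 0.63642 O.
38.40 wt% SiO2 ÷ 60.083 g/mol = 0.63912 mol, giving 0.63912 Si and 1.27824 O.
Oxygen sums to 2.54254; scaling by 12/2.54254 = 4.71969 puts the formula on 12 O.
Al: 0.42428 × 4.71969 = 2.002 atoms per formula unit.

2.002 Al apfu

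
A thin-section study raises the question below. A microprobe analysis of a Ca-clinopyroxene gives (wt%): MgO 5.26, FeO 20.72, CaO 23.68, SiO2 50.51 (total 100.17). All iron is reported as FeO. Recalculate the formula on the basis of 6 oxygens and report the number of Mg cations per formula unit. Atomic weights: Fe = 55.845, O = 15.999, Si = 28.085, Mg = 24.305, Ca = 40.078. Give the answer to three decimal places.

5.26 wt% MgO ÷ 40.304 g/mol = 0.13051 mol, giving 0.13051 Mg and 0.13051 O.
20.72 wt% FeO ÷ 71.844 g/mol = 0.28840 mol, giving 0.28840 Fe and 0.28840 O.
23.68 wt% CaO ÷ 56.077 g/mol = 0.42228 mol, giving 0.42228 Ca and 0.42228 O.
50.51 wt% SiO2 ÷ 60.083 g/mol = 0.84067 mol, giving 0.84067 Si and 1.68134 O.
Oxygen sums to 2.52253; scaling by 6/2.52253 = 2.37856 puts the formula on 6 O.
Mg: 0.13051 × 2.37856 = 0.310 atoms per formula unit.

0.310 Mg apfu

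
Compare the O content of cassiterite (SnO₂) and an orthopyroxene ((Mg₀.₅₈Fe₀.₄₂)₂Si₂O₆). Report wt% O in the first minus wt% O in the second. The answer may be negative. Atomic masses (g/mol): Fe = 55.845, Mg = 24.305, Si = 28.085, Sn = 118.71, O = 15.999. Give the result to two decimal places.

-21.01 percentage points

M(SnO₂) = 150.708 g/mol, so wt% O = 31.998/150.708 × 100 = 21.23%.
M((Mg₀.₅₈Fe₀.₄₂)₂Si₂O₆) = 227.268 g/mol, so wt% O = 95.994/227.268 × 100 = 42.24%.
21.23 − 42.24 = -21.01 pp.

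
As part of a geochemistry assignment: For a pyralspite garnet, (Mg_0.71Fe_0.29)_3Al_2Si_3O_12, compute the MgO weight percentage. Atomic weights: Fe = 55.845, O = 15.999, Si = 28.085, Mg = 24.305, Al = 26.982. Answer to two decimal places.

Formula mass = 430.562 g/mol.
2.13 Mg → 2.1300 mol MgO per formula unit; M(MgO) = 40.304, so MgO mass = 85.848 g.
85.848/430.562 × 100 = 19.94 wt%.

19.94 wt%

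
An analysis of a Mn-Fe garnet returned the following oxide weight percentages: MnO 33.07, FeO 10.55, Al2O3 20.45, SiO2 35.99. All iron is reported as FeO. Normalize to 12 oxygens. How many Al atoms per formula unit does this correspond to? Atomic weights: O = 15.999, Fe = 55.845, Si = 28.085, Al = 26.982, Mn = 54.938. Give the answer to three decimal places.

MnO: 33.07/70.937 = 0.46619 mol → 0.46619 mol Mn, 0.46619 mol O.
FeO: 10.55/71.844 = 0.14685 mol → 0.14685 mol Fe, 0.14685 mol O.
Al2O3: 20.45/101.961 = 0.20057 mol → 0.40114 mol Al, 0.60171 mol O.
SiO2: 35.99/60.083 = 0.59900 mol → 0.59900 mol Si, 1.19800 mol O.
Total oxygen = 2.41275 mol. Normalization factor = 12/2.41275 = 4.97358.
Al per 12 O = 0.40114 × 4.97358 = 1.995.

1.995 Al apfu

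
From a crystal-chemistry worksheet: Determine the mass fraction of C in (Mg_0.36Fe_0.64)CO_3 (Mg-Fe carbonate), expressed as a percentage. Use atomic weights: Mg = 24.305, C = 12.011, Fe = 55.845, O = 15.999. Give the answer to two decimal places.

11.49 wt%

Formula mass = 0.36×24.305 + 0.64×55.845 + 1×12.011 + 3×15.999 = 104.499 g/mol, of which 12.011 g is C.
So C makes up 12.011/104.499 = 0.1149 of the mass, i.e. 11.49%.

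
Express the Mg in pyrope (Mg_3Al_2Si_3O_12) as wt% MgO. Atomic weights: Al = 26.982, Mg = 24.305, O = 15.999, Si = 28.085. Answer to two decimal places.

M(Mg_3Al_2Si_3O_12) = 403.122 g/mol; M(MgO) = 40.304 g/mol.
Moles MgO per formula unit = 3 Mg ÷ 1 = 3.0000.
MgO fraction = (3.0000 × 40.304) / 403.122 = 120.912/403.122 = 0.2999.

29.99 wt%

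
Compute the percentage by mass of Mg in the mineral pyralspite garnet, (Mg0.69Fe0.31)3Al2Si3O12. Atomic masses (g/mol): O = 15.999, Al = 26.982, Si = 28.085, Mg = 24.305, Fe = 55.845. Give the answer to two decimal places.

11.63 mass %

M((Mg0.69Fe0.31)3Al2Si3O12) = 432.454 g/mol.
Mg contributes 2.07 × 24.305 = 50.311 g per mole.
50.311/432.454 = 0.1163 → 11.63%.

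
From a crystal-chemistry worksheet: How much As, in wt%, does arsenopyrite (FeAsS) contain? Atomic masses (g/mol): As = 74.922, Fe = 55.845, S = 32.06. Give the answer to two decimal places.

Molar mass of FeAsS: 1*55.845 + 1*74.922 + 1*32.06 = 162.827 g/mol.
Mass of As per formula unit: 1 × 74.922 = 74.922 g.
Weight fraction As = 74.922 / 162.827 = 0.4601.

46.01 wt%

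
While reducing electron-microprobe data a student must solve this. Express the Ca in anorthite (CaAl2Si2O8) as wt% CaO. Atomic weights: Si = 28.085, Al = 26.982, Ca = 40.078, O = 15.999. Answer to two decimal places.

20.16 wt%

Formula mass = 278.204 g/mol.
1 Ca → 1.0000 mol CaO per formula unit; M(CaO) = 56.077, so CaO mass = 56.077 g.
56.077/278.204 × 100 = 20.16 wt%.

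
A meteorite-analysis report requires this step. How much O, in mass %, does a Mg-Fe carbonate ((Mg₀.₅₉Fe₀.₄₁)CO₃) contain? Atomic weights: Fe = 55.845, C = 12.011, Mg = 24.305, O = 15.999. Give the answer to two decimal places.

Molar mass of (Mg₀.₅₉Fe₀.₄₁)CO₃: 0.59·24.305 + 0.41·55.845 + 1·12.011 + 3·15.999 = 97.244 g/mol.
Mass of O per formula unit: 3 × 15.999 = 47.997 g.
Weight fraction O = 47.997 / 97.244 = 0.4936.

49.36 mass %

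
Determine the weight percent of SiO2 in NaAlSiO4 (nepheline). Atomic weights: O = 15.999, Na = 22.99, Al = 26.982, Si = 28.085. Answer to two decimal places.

Molar mass of NaAlSiO4 = 1×22.99 + 1×26.982 + 1×28.085 + 4×15.999 = 142.053 g/mol.
Each formula unit contains 1 Si, equivalent to 1/1 = 1.0000 mol SiO2.
M(SiO2) = 1×28.085 + 2×15.999 = 60.083 g/mol.
Mass of SiO2 per formula unit = 1.0000 × 60.083 = 60.083 g.
SiO2 wt% = 60.083 / 142.053 × 100 = 42.30%.

42.30 wt%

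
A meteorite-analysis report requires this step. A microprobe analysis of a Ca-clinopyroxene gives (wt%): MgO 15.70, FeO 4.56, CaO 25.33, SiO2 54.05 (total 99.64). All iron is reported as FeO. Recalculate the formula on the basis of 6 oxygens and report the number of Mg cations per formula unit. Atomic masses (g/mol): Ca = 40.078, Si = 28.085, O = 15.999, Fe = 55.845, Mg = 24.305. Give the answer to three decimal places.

0.864 Mg apfu

MgO: 15.70/40.304 = 0.38954 mol → 0.38954 mol Mg, 0.38954 mol O.
FeO: 4.56/71.844 = 0.06347 mol → 0.06347 mol Fe, 0.06347 mol O.
CaO: 25.33/56.077 = 0.45170 mol → 0.45170 mol Ca, 0.45170 mol O.
SiO2: 54.05/60.083 = 0.89959 mol → 0.89959 mol Si, 1.79918 mol O.
Total oxygen = 2.70389 mol. Normalization factor = 6/2.70389 = 2.21903.
Mg per 6 O = 0.38954 × 2.21903 = 0.864.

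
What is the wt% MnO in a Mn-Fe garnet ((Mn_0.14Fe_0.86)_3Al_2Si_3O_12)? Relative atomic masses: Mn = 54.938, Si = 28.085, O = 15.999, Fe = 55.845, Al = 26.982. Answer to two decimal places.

Molar mass of (Mn_0.14Fe_0.86)_3Al_2Si_3O_12 = 0.42*54.938 + 2.58*55.845 + 2*26.982 + 3*28.085 + 12*15.999 = 497.361 g/mol.
Each formula unit contains 0.42 Mn, equivalent to 0.42/1 = 0.4200 mol MnO.
M(MnO) = 1×54.938 + 1×15.999 = 70.937 g/mol.
Mass of MnO per formula unit = 0.4200 × 70.937 = 29.794 g.
MnO wt% = 29.794 / 497.361 × 100 = 5.99%.

5.99 wt%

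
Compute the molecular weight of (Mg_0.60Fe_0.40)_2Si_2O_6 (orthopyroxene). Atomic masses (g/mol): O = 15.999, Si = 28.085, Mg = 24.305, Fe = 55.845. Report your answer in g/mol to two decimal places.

Mg: 1.20 × 24.305 = 29.1660
Fe: 0.80 × 55.845 = 44.6760
Si: 2 × 28.085 = 56.1700
O: 6 × 15.999 = 95.9940
Summing the contributions gives the formula mass.

226.01 g/mol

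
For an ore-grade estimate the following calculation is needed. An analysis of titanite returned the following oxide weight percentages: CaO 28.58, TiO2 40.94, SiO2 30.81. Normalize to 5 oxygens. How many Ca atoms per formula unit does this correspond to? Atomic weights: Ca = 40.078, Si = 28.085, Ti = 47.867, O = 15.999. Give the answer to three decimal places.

CaO (M=56.077): mol = 0.50966; Ca = 0.50966, O = 0.50966.
TiO2 (M=79.865): mol = 0.51262; Ti = 0.51262, O = 1.02524.
SiO2 (M=60.083): mol = 0.51279; Si = 0.51279, O = 1.02558.
ΣO = 2.56048; factor = 5/ΣO = 1.95276.
Ca apfu = 0.50966 × 1.95276 = 0.995.

0.995 Ca apfu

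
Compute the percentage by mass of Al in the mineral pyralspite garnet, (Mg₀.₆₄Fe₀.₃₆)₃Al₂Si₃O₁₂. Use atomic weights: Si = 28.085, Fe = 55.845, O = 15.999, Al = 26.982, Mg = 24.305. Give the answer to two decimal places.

12.34 mass %

Formula mass = 1.92*24.305 + 1.08*55.845 + 2*26.982 + 3*28.085 + 12*15.999 = 437.185 g/mol, of which 53.964 g is Al.
So Al makes up 53.964/437.185 = 0.1234 of the mass, i.e. 12.34%.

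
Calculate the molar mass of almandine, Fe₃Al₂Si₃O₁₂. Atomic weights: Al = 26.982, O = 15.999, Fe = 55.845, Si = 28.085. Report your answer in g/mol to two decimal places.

497.74 g/mol

M = 3*55.845 + 2*26.982 + 3*28.085 + 12*15.999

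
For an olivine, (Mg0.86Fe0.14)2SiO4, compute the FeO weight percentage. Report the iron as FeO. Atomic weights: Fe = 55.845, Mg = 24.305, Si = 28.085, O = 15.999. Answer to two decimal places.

Molar mass of (Mg0.86Fe0.14)2SiO4 = 1.72×24.305 + 0.28×55.845 + 1×28.085 + 4×15.999 = 149.522 g/mol.
Each formula unit contains 0.28 Fe, equivalent to 0.28/1 = 0.2800 mol FeO.
M(FeO) = 1×55.845 + 1×15.999 = 71.844 g/mol.
Mass of FeO per formula unit = 0.2800 × 71.844 = 20.116 g.
FeO wt% = 20.116 / 149.522 × 100 = 13.45%.

13.45 wt%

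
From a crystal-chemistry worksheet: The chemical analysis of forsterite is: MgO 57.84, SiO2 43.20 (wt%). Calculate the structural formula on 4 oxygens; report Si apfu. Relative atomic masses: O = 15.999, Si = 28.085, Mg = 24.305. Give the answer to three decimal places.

1.001 Si apfu

57.84 wt% MgO ÷ 40.304 g/mol = 1.43509 mol, giving 1.43509 Mg and 1.43509 O.
43.20 wt% SiO2 ÷ 60.083 g/mol = 0.71901 mol, giving 0.71901 Si and 1.43802 O.
Oxygen sums to 2.87311; scaling by 4/2.87311 = 1.39222 puts the formula on 4 O.
Si: 0.71901 × 1.39222 = 1.001 atoms per formula unit.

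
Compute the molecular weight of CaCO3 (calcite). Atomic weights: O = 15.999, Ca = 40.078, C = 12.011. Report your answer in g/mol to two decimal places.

100.09 g/mol

Ca: 1 × 40.078 = 40.0780
C: 1 × 12.011 = 12.0110
O: 3 × 15.999 = 47.9970
Summing the contributions gives the formula mass.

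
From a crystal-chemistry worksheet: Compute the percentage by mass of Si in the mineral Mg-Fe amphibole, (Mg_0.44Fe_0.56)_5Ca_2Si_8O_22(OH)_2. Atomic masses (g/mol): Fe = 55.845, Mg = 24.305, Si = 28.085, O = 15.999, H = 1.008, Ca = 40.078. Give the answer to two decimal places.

Formula mass = 2.20*24.305 + 2.80*55.845 + 2*40.078 + 8*28.085 + 24*15.999 + 2*1.008 = 900.665 g/mol, of which 224.680 g is Si.
So Si makes up 224.680/900.665 = 0.2495 of the mass, i.e. 24.95%.

24.95 wt%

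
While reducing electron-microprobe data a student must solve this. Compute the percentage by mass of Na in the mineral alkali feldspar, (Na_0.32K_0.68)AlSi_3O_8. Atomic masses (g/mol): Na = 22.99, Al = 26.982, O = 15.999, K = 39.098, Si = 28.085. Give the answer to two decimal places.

2.69 mass %

Molar mass of (Na_0.32K_0.68)AlSi_3O_8: 0.32*22.99 + 0.68*39.098 + 1*26.982 + 3*28.085 + 8*15.999 = 273.172 g/mol.
Mass of Na per formula unit: 0.32 × 22.99 = 7.357 g.
Weight fraction Na = 7.357 / 273.172 = 0.0269.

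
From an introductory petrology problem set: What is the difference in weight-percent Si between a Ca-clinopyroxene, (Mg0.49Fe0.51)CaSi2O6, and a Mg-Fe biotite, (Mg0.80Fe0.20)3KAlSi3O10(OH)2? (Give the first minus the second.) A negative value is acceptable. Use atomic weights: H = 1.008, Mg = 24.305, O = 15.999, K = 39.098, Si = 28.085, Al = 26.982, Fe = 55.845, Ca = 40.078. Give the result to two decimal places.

4.83 percentage points

M((Mg0.49Fe0.51)CaSi2O6) = 232.632 g/mol, so wt% Si = 56.170/232.632 × 100 = 24.15%.
M((Mg0.80Fe0.20)3KAlSi3O10(OH)2) = 436.178 g/mol, so wt% Si = 84.255/436.178 × 100 = 19.32%.
24.15 − 19.32 = 4.83 pp.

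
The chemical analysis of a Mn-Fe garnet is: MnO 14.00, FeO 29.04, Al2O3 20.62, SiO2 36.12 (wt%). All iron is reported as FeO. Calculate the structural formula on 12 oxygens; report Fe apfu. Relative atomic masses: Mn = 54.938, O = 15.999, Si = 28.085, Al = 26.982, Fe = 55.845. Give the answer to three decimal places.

2.012 Fe apfu

MnO (M=70.937): mol = 0.19736; Mn = 0.19736, O = 0.19736.
FeO (M=71.844): mol = 0.40421; Fe = 0.40421, O = 0.40421.
Al2O3 (M=101.961): mol = 0.20223; Al = 0.40446, O = 0.60669.
SiO2 (M=60.083): mol = 0.60117; Si = 0.60117, O = 1.20234.
ΣO = 2.41060; factor = 12/ΣO = 4.97801.
Fe apfu = 0.40421 × 4.97801 = 2.012.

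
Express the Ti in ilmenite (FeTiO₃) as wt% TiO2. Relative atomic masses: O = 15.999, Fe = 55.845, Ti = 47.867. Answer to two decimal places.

52.64 wt%

Molar mass of FeTiO₃ = 1×55.845 + 1×47.867 + 3×15.999 = 151.709 g/mol.
Each formula unit contains 1 Ti, equivalent to 1/1 = 1.0000 mol TiO2.
M(TiO2) = 1×47.867 + 2×15.999 = 79.865 g/mol.
Mass of TiO2 per formula unit = 1.0000 × 79.865 = 79.865 g.
TiO2 wt% = 79.865 / 151.709 × 100 = 52.64%.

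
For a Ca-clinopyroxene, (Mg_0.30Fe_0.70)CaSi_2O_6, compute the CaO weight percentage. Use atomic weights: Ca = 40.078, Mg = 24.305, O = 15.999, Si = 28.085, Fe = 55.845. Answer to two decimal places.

23.50 wt%

Formula mass = 238.625 g/mol.
1 Ca → 1.0000 mol CaO per formula unit; M(CaO) = 56.077, so CaO mass = 56.077 g.
56.077/238.625 × 100 = 23.50 wt%.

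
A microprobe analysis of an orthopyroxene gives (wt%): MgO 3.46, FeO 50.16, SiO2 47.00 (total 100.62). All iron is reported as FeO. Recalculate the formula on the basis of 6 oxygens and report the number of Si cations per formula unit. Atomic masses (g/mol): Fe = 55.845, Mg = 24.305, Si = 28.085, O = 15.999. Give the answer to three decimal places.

MgO: 3.46/40.304 = 0.08585 mol → 0.08585 mol Mg, 0.08585 mol O.
FeO: 50.16/71.844 = 0.69818 mol → 0.69818 mol Fe, 0.69818 mol O.
SiO2: 47.00/60.083 = 0.78225 mol → 0.78225 mol Si, 1.56450 mol O.
Total oxygen = 2.34853 mol. Normalization factor = 6/2.34853 = 2.55479.
Si per 6 O = 0.78225 × 2.55479 = 1.998.

1.998 Si apfu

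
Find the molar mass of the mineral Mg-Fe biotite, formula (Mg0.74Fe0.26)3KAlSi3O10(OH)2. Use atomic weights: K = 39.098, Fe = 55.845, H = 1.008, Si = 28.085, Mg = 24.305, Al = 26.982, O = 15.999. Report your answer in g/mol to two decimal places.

441.86 g/mol

The formula mass is the sum 2.22·24.305 + 0.78·55.845 + 1·39.098 + 1·26.982 + 3·28.085 + 12·15.999 + 2·1.008.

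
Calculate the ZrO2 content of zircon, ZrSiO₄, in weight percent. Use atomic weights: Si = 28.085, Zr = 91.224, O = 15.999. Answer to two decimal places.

Molar mass of ZrSiO₄ = 1×91.224 + 1×28.085 + 4×15.999 = 183.305 g/mol.
Each formula unit contains 1 Zr, equivalent to 1/1 = 1.0000 mol ZrO2.
M(ZrO2) = 1×91.224 + 2×15.999 = 123.222 g/mol.
Mass of ZrO2 per formula unit = 1.0000 × 123.222 = 123.222 g.
ZrO2 wt% = 123.222 / 183.305 × 100 = 67.22%.

67.22 wt%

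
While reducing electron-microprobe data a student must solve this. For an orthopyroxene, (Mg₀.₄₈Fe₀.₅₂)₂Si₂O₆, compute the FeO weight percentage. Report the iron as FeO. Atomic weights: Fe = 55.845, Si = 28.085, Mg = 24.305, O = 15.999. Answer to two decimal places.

31.99 wt%

Molar mass of (Mg₀.₄₈Fe₀.₅₂)₂Si₂O₆ = 0.96·24.305 + 1.04·55.845 + 2·28.085 + 6·15.999 = 233.576 g/mol.
Each formula unit contains 1.04 Fe, equivalent to 1.04/1 = 1.0400 mol FeO.
M(FeO) = 1×55.845 + 1×15.999 = 71.844 g/mol.
Mass of FeO per formula unit = 1.0400 × 71.844 = 74.718 g.
FeO wt% = 74.718 / 233.576 × 100 = 31.99%.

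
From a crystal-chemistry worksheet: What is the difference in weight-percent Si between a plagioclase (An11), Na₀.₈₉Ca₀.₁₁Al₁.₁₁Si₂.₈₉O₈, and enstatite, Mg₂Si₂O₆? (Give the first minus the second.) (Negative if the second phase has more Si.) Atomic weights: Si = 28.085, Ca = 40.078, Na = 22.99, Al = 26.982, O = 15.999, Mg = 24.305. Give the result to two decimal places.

M(Na₀.₈₉Ca₀.₁₁Al₁.₁₁Si₂.₈₉O₈) = 263.977 g/mol, so wt% Si = 81.166/263.977 × 100 = 30.75%.
M(Mg₂Si₂O₆) = 200.774 g/mol, so wt% Si = 56.170/200.774 × 100 = 27.98%.
30.75 − 27.98 = 2.77 pp.

2.77 percentage points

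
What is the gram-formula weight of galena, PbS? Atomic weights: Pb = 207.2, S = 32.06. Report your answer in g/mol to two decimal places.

M = 1×207.2 + 1×32.06

239.26 g/mol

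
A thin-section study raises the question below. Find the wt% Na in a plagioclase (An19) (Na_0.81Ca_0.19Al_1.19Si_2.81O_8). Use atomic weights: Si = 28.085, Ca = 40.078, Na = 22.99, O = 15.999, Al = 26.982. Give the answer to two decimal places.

Molar mass of Na_0.81Ca_0.19Al_1.19Si_2.81O_8: 0.81×22.99 + 0.19×40.078 + 1.19×26.982 + 2.81×28.085 + 8×15.999 = 265.256 g/mol.
Mass of Na per formula unit: 0.81 × 22.99 = 18.622 g.
Weight fraction Na = 18.622 / 265.256 = 0.0702.

7.02 mass %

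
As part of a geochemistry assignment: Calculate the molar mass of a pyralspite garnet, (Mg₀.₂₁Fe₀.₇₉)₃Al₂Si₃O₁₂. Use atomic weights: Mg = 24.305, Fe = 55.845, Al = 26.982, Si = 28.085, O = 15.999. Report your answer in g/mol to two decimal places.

The formula mass is the sum 0.63·24.305 + 2.37·55.845 + 2·26.982 + 3·28.085 + 12·15.999.

477.87 g/mol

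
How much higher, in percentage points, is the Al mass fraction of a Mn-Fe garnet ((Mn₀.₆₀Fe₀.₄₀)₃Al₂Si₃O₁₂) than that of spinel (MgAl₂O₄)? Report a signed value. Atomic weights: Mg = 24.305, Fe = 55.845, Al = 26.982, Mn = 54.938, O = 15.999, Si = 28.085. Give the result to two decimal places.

-27.05 percentage points

Al in (Mn₀.₆₀Fe₀.₄₀)₃Al₂Si₃O₁₂: molar mass 496.109 g/mol; 2×26.982 = 53.964 g → 10.88 wt%.
Al in MgAl₂O₄: molar mass 142.265 g/mol; 2×26.982 = 53.964 g → 37.93 wt%.
Difference = 10.88 − 37.93 = -27.05 percentage points.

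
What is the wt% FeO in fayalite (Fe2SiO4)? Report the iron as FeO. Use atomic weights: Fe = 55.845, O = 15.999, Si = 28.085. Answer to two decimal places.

70.51 wt%

M(Fe2SiO4) = 203.771 g/mol; M(FeO) = 71.844 g/mol.
Moles FeO per formula unit = 2 Fe ÷ 1 = 2.0000.
FeO fraction = (2.0000 × 71.844) / 203.771 = 143.688/203.771 = 0.7051.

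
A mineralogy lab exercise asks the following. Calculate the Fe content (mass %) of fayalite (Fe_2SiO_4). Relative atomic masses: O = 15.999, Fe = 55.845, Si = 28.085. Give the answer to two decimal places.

M(Fe_2SiO_4) = 203.771 g/mol.
Fe contributes 2 × 55.845 = 111.690 g per mole.
111.690/203.771 = 0.5481 → 54.81%.

54.81 mass %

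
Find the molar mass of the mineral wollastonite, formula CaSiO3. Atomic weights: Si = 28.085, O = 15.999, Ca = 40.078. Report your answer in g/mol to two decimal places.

116.16 g/mol

The formula mass is the sum 1×40.078 + 1×28.085 + 3×15.999.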